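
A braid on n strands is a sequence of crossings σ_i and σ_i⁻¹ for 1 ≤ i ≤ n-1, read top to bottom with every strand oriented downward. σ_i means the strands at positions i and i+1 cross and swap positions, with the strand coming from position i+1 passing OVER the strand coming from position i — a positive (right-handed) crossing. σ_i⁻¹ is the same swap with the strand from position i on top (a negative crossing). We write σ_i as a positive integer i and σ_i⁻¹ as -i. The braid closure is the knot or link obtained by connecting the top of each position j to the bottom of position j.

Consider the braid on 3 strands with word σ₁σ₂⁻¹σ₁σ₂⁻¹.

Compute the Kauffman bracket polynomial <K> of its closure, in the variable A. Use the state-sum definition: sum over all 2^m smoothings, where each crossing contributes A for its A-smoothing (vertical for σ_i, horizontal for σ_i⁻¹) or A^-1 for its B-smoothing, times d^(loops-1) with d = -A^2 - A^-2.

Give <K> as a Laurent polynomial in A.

Braid: s1 s2^-1 s1 s2^-1 on 3 strands, 4 crossings.
Writhe w = (#positive) - (#negative) = 2 - 2 = 0.
Computing the Kauffman bracket via state sum. There are 2^4 = 16 states.
Smooth each crossing (0=||, 1=⌣⌢); contribution A^(Σ sign_k(1-2s_k)) * d^(L-1).
  state 0000: A-exp=+0, loops=3, term = A^0 * d^2
  state 0001: A-exp=+2, loops=2, term = A^2 * d^1
  state 0010: A-exp=-2, loops=2, term = A^-2 * d^1
  state 0011: A-exp=+0, loops=1, term = A^0 * d^0
  state 0100: A-exp=+2, loops=2, term = A^2 * d^1
  state 0101: A-exp=+4, loops=3, term = A^4 * d^2
  state 0110: A-exp=+0, loops=1, term = A^0 * d^0
  state 0111: A-exp=+2, loops=2, term = A^2 * d^1
  state 1000: A-exp=-2, loops=2, term = A^-2 * d^1
  state 1001: A-exp=+0, loops=1, term = A^0 * d^0
  state 1010: A-exp=-4, loops=3, term = A^-4 * d^2
  state 1011: A-exp=-2, loops=2, term = A^-2 * d^1
  state 1100: A-exp=+0, loops=1, term = A^0 * d^0
  state 1101: A-exp=+2, loops=2, term = A^2 * d^1
  state 1110: A-exp=-2, loops=2, term = A^-2 * d^1
  state 1111: A-exp=+0, loops=1, term = A^0 * d^0
Collect the terms by A-exponent (count of states per loop number):
Powers of d = -A^2 - A^-2: d^2 = A^4 + 2 + A^-4.
  A^4 * (d^2) = A^8 + 2*A^4 + 1
  A^2 * (4*d) = -4*A^4 - 4
  A^0 * (5 + d^2) = A^4 + 7 + A^-4
  A^-2 * (4*d) = -4 - 4*A^-4
  A^-4 * (d^2) = 1 + 2*A^-4 + A^-8
Summing the groups: <K> = A^8 - A^4 + 1 - A^-4 + A^-8

Answer: A^8 - A^4 + 1 - A^-4 + A^-8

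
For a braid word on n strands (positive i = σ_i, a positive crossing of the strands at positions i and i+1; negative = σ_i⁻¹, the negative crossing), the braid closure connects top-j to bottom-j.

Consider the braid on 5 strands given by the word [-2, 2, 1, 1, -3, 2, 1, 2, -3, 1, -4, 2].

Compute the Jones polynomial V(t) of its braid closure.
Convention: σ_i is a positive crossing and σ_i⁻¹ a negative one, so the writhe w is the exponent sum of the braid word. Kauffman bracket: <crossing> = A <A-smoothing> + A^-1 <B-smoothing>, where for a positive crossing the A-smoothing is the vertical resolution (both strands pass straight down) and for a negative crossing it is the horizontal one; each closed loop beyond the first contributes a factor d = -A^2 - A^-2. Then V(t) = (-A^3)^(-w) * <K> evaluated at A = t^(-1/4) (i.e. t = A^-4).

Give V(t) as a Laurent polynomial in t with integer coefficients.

The presented braid s2^-1 s2 s1 s1 s3^-1 s2 s1 s2 s3^-1 s1 s4^-1 s2 on 5 strands reduces by inverse Markov moves (closure unchanged at each step):
  Deconjugate: the word is γ·β·γ⁻¹ with γ = s2^-1 (prefix) and γ⁻¹ = s2 (suffix); strip both.
  Destabilize: the word has the form β·s4^-1 where s4^-1 occurs only as the final letter (β ∈ B_4); drop it and the last strand → 4 strands.
Reduced to β = s2 s1 s1 s3^-1 s2 s1 s2 s3^-1 s1 on 4 strands, 9 crossings.
Compute on β:
Braid: s2 s1 s1 s3^-1 s2 s1 s2 s3^-1 s1 on 4 strands, 9 crossings.
Writhe w = (#positive) - (#negative) = 7 - 2 = 5.
State-sum expansion of <K>. There are 2^9 = 512 states.
Smooth each crossing (0=||, 1=⌣⌢); contribution A^(Σ sign_k(1-2s_k)) * d^(L-1).
Tabulate the states by total A-exponent and number of loops L (A-exp: L × count):
  A^9: L=4 ×1
  A^7: L=3 ×9
  A^5: L=2 ×28, L=4 ×8
  A^3: L=1 ×32, L=3 ×48, L=5 ×4
  A^1: L=2 ×91, L=4 ×34, L=6 ×1
  A^-1: L=1 ×23, L=3 ×92, L=5 ×11
  A^-3: L=2 ×43, L=4 ×40, L=6 ×1
  A^-5: L=1 ×4, L=3 ×26, L=5 ×6
  A^-7: L=2 ×4, L=4 ×5
  A^-9: L=3 ×1
Each group contributes A^e * Σ count * d^(L-1):
Powers of d = -A^2 - A^-2: d^2 = A^4 + 2 + A^-4; d^3 = -A^6 - 3*A^2 - 3*A^-2 - A^-6; d^4 = A^8 + 4*A^4 + 6 + 4*A^-4 + A^-8; d^5 = -A^10 - 5*A^6 - 10*A^2 - 10*A^-2 - 5*A^-6 - A^-10.
  A^9 * (d^3) = -A^15 - 3*A^11 - 3*A^7 - A^3
  A^7 * (9*d^2) = 9*A^11 + 18*A^7 + 9*A^3
  A^5 * (28*d + 8*d^3) = -8*A^11 - 52*A^7 - 52*A^3 - 8*A^-1
  A^3 * (32 + 48*d^2 + 4*d^4) = 4*A^11 + 64*A^7 + 152*A^3 + 64*A^-1 + 4*A^-5
  A^1 * (91*d + 34*d^3 + d^5) = -A^11 - 39*A^7 - 203*A^3 - 203*A^-1 - 39*A^-5 - A^-9
  A^-1 * (23 + 92*d^2 + 11*d^4) = 11*A^7 + 136*A^3 + 273*A^-1 + 136*A^-5 + 11*A^-9
  A^-3 * (43*d + 40*d^3 + d^5) = -A^7 - 45*A^3 - 173*A^-1 - 173*A^-5 - 45*A^-9 - A^-13
  A^-5 * (4 + 26*d^2 + 6*d^4) = 6*A^3 + 50*A^-1 + 92*A^-5 + 50*A^-9 + 6*A^-13
  A^-7 * (4*d + 5*d^3) = -5*A^-1 - 19*A^-5 - 19*A^-9 - 5*A^-13
  A^-9 * (d^2) = A^-5 + 2*A^-9 + A^-13
Summing the groups: <K> = -A^15 + A^11 - 2*A^7 + 2*A^3 - 2*A^-1 + 2*A^-5 - 2*A^-9 + A^-13
Normalise by the writhe: (-A^3)^(-w) = (-A^3)^(-5) = -A^-15, so f(A) = -A^-15 * <K> = 1 - A^-4 + 2*A^-8 - 2*A^-12 + 2*A^-16 - 2*A^-20 + 2*A^-24 - A^-28.
Substitute A = t^(-1/4), i.e. A^e → t^(-e/4): V(t) = -t^7 + 2*t^6 - 2*t^5 + 2*t^4 - 2*t^3 + 2*t^2 - t + 1

Answer: -t^7 + 2*t^6 - 2*t^5 + 2*t^4 - 2*t^3 + 2*t^2 - t + 1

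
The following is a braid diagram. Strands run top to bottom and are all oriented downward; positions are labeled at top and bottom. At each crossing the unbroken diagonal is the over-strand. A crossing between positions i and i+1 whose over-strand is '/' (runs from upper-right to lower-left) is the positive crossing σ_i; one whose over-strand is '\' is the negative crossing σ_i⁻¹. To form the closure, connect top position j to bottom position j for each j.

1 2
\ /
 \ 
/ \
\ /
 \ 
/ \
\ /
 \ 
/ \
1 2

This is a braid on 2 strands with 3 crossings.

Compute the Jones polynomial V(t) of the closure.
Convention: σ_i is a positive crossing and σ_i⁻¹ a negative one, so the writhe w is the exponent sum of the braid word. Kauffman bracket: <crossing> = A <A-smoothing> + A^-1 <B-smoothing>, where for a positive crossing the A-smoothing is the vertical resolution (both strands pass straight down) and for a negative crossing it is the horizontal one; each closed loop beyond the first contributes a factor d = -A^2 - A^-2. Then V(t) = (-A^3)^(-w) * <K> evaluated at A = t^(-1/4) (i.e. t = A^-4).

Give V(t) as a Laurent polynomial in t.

t^-1 + t^-3 - t^-4

Derivation:
Reading the diagram top to bottom ('/'-over between positions i,i+1 = s_i, '\'-over = s_i^-1): braid word = s1^-1 s1^-1 s1^-1.
Braid: s1^-1 s1^-1 s1^-1 on 2 strands, 3 crossings.
Writhe w = (#positive) - (#negative) = 0 - 3 = -3.
State-sum expansion of <K>. There are 2^3 = 8 states.
Smooth each crossing (0=||, 1=⌣⌢); contribution A^(Σ sign_k(1-2s_k)) * d^(L-1).
  state 000: A-exp=-3, loops=2, term = A^-3 * d^1
  state 001: A-exp=-1, loops=1, term = A^-1 * d^0
  state 010: A-exp=-1, loops=1, term = A^-1 * d^0
  state 011: A-exp=+1, loops=2, term = A^1 * d^1
  state 100: A-exp=-1, loops=1, term = A^-1 * d^0
  state 101: A-exp=+1, loops=2, term = A^1 * d^1
  state 110: A-exp=+1, loops=2, term = A^1 * d^1
  state 111: A-exp=+3, loops=3, term = A^3 * d^2
Collect the terms by A-exponent (count of states per loop number):
Powers of d = -A^2 - A^-2: d^2 = A^4 + 2 + A^-4.
  A^3 * (d^2) = A^7 + 2*A^3 + A^-1
  A^1 * (3*d) = -3*A^3 - 3*A^-1
  A^-1 * (3) = 3*A^-1
  A^-3 * (d) = -A^-1 - A^-5
Summing the groups: <K> = A^7 - A^3 - A^-5
Normalise by the writhe: (-A^3)^(-w) = (-A^3)^(3) = -A^9, so f(A) = -A^9 * <K> = -A^16 + A^12 + A^4.
Substitute A = t^(-1/4), i.e. A^e → t^(-e/4): V(t) = t^-1 + t^-3 - t^-4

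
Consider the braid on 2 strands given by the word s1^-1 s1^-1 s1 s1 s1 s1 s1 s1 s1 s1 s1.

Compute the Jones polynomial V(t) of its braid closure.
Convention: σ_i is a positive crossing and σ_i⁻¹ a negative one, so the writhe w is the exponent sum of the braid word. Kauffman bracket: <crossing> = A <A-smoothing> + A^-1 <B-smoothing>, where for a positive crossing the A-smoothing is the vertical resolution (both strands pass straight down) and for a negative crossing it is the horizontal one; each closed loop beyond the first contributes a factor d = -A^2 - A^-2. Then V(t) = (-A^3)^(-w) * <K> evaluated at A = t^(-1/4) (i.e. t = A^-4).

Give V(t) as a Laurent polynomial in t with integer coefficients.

The presented braid s1^-1 s1^-1 s1 s1 s1 s1 s1 s1 s1 s1 s1 on 2 strands reduces by inverse Markov moves (closure unchanged at each step):
  Deconjugate: the word is γ·β·γ⁻¹ with γ = s1^-1 (prefix) and γ⁻¹ = s1 (suffix); strip both.
  Deconjugate: the word is γ·β·γ⁻¹ with γ = s1^-1 (prefix) and γ⁻¹ = s1 (suffix); strip both.
Reduced to β = s1 s1 s1 s1 s1 s1 s1 on 2 strands, 7 crossings.
Compute on β:
Braid: s1 s1 s1 s1 s1 s1 s1 on 2 strands, 7 crossings.
Writhe w = (#positive) - (#negative) = 7 - 0 = 7.
Enumerate smoothing states for the bracket polynomial. There are 2^7 = 128 states.
Smooth each crossing (0=||, 1=⌣⌢); contribution A^(Σ sign_k(1-2s_k)) * d^(L-1).
Tabulate the states by total A-exponent and number of loops L (A-exp: L × count):
  A^7: L=2 ×1
  A^5: L=1 ×7
  A^3: L=2 ×21
  A^1: L=3 ×35
  A^-1: L=4 ×35
  A^-3: L=5 ×21
  A^-5: L=6 ×7
  A^-7: L=7 ×1
Each group contributes A^e * Σ count * d^(L-1):
Powers of d = -A^2 - A^-2: d^2 = A^4 + 2 + A^-4; d^3 = -A^6 - 3*A^2 - 3*A^-2 - A^-6; d^4 = A^8 + 4*A^4 + 6 + 4*A^-4 + A^-8; d^5 = -A^10 - 5*A^6 - 10*A^2 - 10*A^-2 - 5*A^-6 - A^-10; d^6 = A^12 + 6*A^8 + 15*A^4 + 20 + 15*A^-4 + 6*A^-8 + A^-12.
  A^7 * (d) = -A^9 - A^5
  A^5 * (7) = 7*A^5
  A^3 * (21*d) = -21*A^5 - 21*A
  A^1 * (35*d^2) = 35*A^5 + 70*A + 35*A^-3
  A^-1 * (35*d^3) = -35*A^5 - 105*A - 105*A^-3 - 35*A^-7
  A^-3 * (21*d^4) = 21*A^5 + 84*A + 126*A^-3 + 84*A^-7 + 21*A^-11
  A^-5 * (7*d^5) = -7*A^5 - 35*A - 70*A^-3 - 70*A^-7 - 35*A^-11 - 7*A^-15
  A^-7 * (d^6) = A^5 + 6*A + 15*A^-3 + 20*A^-7 + 15*A^-11 + 6*A^-15 + A^-19
Summing the groups: <K> = -A^9 - A + A^-3 - A^-7 + A^-11 - A^-15 + A^-19
Normalise by the writhe: (-A^3)^(-w) = (-A^3)^(-7) = -A^-21, so f(A) = -A^-21 * <K> = A^-12 + A^-20 - A^-24 + A^-28 - A^-32 + A^-36 - A^-40.
Substitute A = t^(-1/4), i.e. A^e → t^(-e/4): V(t) = -t^10 + t^9 - t^8 + t^7 - t^6 + t^5 + t^3

Answer: -t^10 + t^9 - t^8 + t^7 - t^6 + t^5 + t^3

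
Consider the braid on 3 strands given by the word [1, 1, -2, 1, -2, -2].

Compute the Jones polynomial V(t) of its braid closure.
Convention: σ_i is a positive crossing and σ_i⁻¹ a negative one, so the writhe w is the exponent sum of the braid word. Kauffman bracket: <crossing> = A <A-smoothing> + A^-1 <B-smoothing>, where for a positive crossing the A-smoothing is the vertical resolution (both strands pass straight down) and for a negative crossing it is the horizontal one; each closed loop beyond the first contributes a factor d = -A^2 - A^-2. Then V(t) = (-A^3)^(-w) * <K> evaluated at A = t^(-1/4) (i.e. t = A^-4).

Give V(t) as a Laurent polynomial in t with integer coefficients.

-t^3 + 2*t^2 - 2*t + 3 - 2*t^-1 + 2*t^-2 - t^-3

Derivation:
Braid: s1 s1 s2^-1 s1 s2^-1 s2^-1 on 3 strands, 6 crossings.
Writhe w = (#positive) - (#negative) = 3 - 3 = 0.
Enumerate smoothing states for the bracket polynomial. There are 2^6 = 64 states.
Each crossing splits two ways (0=vertical, 1=horizontal). The state's weight is A^(#A-smoothings - #B-smoothings) * d^(loops - 1).
Tabulate the states by total A-exponent and number of loops L (A-exp: L × count):
  A^6: L=4 ×1
  A^4: L=3 ×6
  A^2: L=2 ×14, L=4 ×1
  A^0: L=1 ×13, L=3 ×7
  A^-2: L=2 ×14, L=4 ×1
  A^-4: L=3 ×6
  A^-6: L=4 ×1
Each group contributes A^e * Σ count * d^(L-1):
Powers of d = -A^2 - A^-2: d^2 = A^4 + 2 + A^-4; d^3 = -A^6 - 3*A^2 - 3*A^-2 - A^-6.
  A^6 * (d^3) = -A^12 - 3*A^8 - 3*A^4 - 1
  A^4 * (6*d^2) = 6*A^8 + 12*A^4 + 6
  A^2 * (14*d + d^3) = -A^8 - 17*A^4 - 17 - A^-4
  A^0 * (13 + 7*d^2) = 7*A^4 + 27 + 7*A^-4
  A^-2 * (14*d + d^3) = -A^4 - 17 - 17*A^-4 - A^-8
  A^-4 * (6*d^2) = 6 + 12*A^-4 + 6*A^-8
  A^-6 * (d^3) = -1 - 3*A^-4 - 3*A^-8 - A^-12
Summing the groups: <K> = -A^12 + 2*A^8 - 2*A^4 + 3 - 2*A^-4 + 2*A^-8 - A^-12
Normalise by the writhe: (-A^3)^(-w) = (-A^3)^(0) = 1, so f(A) = 1 * <K> = -A^12 + 2*A^8 - 2*A^4 + 3 - 2*A^-4 + 2*A^-8 - A^-12.
Substitute A = t^(-1/4), i.e. A^e → t^(-e/4): V(t) = -t^3 + 2*t^2 - 2*t + 3 - 2*t^-1 + 2*t^-2 - t^-3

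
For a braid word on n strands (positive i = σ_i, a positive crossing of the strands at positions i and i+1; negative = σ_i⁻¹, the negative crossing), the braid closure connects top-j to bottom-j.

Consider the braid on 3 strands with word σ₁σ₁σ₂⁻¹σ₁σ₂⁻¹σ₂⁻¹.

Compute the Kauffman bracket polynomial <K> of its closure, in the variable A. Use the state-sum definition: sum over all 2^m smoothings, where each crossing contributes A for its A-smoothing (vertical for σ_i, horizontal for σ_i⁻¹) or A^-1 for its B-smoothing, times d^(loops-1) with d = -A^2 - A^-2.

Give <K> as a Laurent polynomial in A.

Braid: s1 s1 s2^-1 s1 s2^-1 s2^-1 on 3 strands, 6 crossings.
Writhe w = (#positive) - (#negative) = 3 - 3 = 0.
State-sum expansion of <K>. There are 2^6 = 64 states.
Each crossing splits two ways (0=vertical, 1=horizontal). The state's weight is A^(#A-smoothings - #B-smoothings) * d^(loops - 1).
Tabulate the states by total A-exponent and number of loops L (A-exp: L × count):
  A^6: L=4 ×1
  A^4: L=3 ×6
  A^2: L=2 ×14, L=4 ×1
  A^0: L=1 ×13, L=3 ×7
  A^-2: L=2 ×14, L=4 ×1
  A^-4: L=3 ×6
  A^-6: L=4 ×1
Each group contributes A^e * Σ count * d^(L-1):
Powers of d = -A^2 - A^-2: d^2 = A^4 + 2 + A^-4; d^3 = -A^6 - 3*A^2 - 3*A^-2 - A^-6.
  A^6 * (d^3) = -A^12 - 3*A^8 - 3*A^4 - 1
  A^4 * (6*d^2) = 6*A^8 + 12*A^4 + 6
  A^2 * (14*d + d^3) = -A^8 - 17*A^4 - 17 - A^-4
  A^0 * (13 + 7*d^2) = 7*A^4 + 27 + 7*A^-4
  A^-2 * (14*d + d^3) = -A^4 - 17 - 17*A^-4 - A^-8
  A^-4 * (6*d^2) = 6 + 12*A^-4 + 6*A^-8
  A^-6 * (d^3) = -1 - 3*A^-4 - 3*A^-8 - A^-12
Summing the groups: <K> = -A^12 + 2*A^8 - 2*A^4 + 3 - 2*A^-4 + 2*A^-8 - A^-12

Answer: -A^12 + 2*A^8 - 2*A^4 + 3 - 2*A^-4 + 2*A^-8 - A^-12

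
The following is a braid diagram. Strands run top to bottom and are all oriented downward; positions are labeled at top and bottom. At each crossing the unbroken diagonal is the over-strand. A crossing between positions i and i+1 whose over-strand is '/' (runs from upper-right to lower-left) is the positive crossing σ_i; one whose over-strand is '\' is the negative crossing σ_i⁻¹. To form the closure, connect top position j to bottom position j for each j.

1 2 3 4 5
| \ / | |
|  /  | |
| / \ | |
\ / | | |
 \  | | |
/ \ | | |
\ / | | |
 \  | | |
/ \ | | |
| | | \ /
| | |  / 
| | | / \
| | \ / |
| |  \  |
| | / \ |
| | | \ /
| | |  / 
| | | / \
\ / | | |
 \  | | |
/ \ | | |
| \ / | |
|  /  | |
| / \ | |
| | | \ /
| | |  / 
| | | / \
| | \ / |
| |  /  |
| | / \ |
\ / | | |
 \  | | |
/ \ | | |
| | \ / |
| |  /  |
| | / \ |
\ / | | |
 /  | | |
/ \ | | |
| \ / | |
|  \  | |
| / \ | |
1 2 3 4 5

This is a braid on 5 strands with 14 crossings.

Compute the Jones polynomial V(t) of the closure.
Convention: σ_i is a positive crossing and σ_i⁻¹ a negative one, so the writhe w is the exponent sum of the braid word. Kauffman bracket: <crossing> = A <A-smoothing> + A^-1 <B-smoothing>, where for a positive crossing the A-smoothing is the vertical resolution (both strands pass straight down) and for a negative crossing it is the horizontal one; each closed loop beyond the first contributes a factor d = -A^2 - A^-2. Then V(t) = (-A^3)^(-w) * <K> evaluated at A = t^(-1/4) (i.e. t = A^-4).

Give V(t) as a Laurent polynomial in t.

-t^5 + t^4 - 2*t^3 + 4*t^2 - 3*t + 4 - 3*t^-1 + 2*t^-2 - t^-3

Derivation:
Reading the diagram top to bottom ('/'-over between positions i,i+1 = s_i, '\'-over = s_i^-1): braid word = s2 s1^-1 s1^-1 s4 s3^-1 s4 s1^-1 s2 s4 s3 s1^-1 s3 s1 s2^-1.
The presented braid s2 s1^-1 s1^-1 s4 s3^-1 s4 s1^-1 s2 s4 s3 s1^-1 s3 s1 s2^-1 on 5 strands reduces by inverse Markov moves (closure unchanged at each step):
  Deconjugate: the word is γ·β·γ⁻¹ with γ = s2 s1^-1 (prefix) and γ⁻¹ = s1 s2^-1 (suffix); strip both.
Reduced to β = s1^-1 s4 s3^-1 s4 s1^-1 s2 s4 s3 s1^-1 s3 on 5 strands, 10 crossings.
Compute on β:
Braid: s1^-1 s4 s3^-1 s4 s1^-1 s2 s4 s3 s1^-1 s3 on 5 strands, 10 crossings.
Writhe w = (#positive) - (#negative) = 6 - 4 = 2.
Computing the Kauffman bracket via state sum. There are 2^10 = 1024 states.
For each crossing: s=0 is the vertical smoothing, s=1 horizontal. Crossing k contributes A^(sign_k * (1 - 2*s_k)); loop factor d = -A^2 - A^-2.
Tabulate the states by total A-exponent and number of loops L (A-exp: L × count):
  A^10: L=5 ×1
  A^8: L=4 ×7, L=6 ×3
  A^6: L=3 ×18, L=5 ×26, L=7 ×1
  A^4: L=2 ×21, L=4 ×85, L=6 ×14
  A^2: L=1 ×9, L=3 ×137, L=5 ×62, L=7 ×2
  A^0: L=2 ×105, L=4 ×132, L=6 ×15
  A^-2: L=1 ×30, L=3 ×132, L=5 ×47, L=7 ×1
  A^-4: L=2 ×49, L=4 ×65, L=6 ×6
  A^-6: L=3 ×31, L=5 ×14
  A^-8: L=4 ×9, L=6 ×1
  A^-10: L=5 ×1
Each group contributes A^e * Σ count * d^(L-1):
Powers of d = -A^2 - A^-2: d^2 = A^4 + 2 + A^-4; d^3 = -A^6 - 3*A^2 - 3*A^-2 - A^-6; d^4 = A^8 + 4*A^4 + 6 + 4*A^-4 + A^-8; d^5 = -A^10 - 5*A^6 - 10*A^2 - 10*A^-2 - 5*A^-6 - A^-10; d^6 = A^12 + 6*A^8 + 15*A^4 + 20 + 15*A^-4 + 6*A^-8 + A^-12.
  A^10 * (d^4) = A^18 + 4*A^14 + 6*A^10 + 4*A^6 + A^2
  A^8 * (7*d^3 + 3*d^5) = -3*A^18 - 22*A^14 - 51*A^10 - 51*A^6 - 22*A^2 - 3*A^-2
  A^6 * (18*d^2 + 26*d^4 + d^6) = A^18 + 32*A^14 + 137*A^10 + 212*A^6 + 137*A^2 + 32*A^-2 + A^-6
  A^4 * (21*d + 85*d^3 + 14*d^5) = -14*A^14 - 155*A^10 - 416*A^6 - 416*A^2 - 155*A^-2 - 14*A^-6
  A^2 * (9 + 137*d^2 + 62*d^4 + 2*d^6) = 2*A^14 + 74*A^10 + 415*A^6 + 695*A^2 + 415*A^-2 + 74*A^-6 + 2*A^-10
  A^0 * (105*d + 132*d^3 + 15*d^5) = -15*A^10 - 207*A^6 - 651*A^2 - 651*A^-2 - 207*A^-6 - 15*A^-10
  A^-2 * (30 + 132*d^2 + 47*d^4 + d^6) = A^10 + 53*A^6 + 335*A^2 + 596*A^-2 + 335*A^-6 + 53*A^-10 + A^-14
  A^-4 * (49*d + 65*d^3 + 6*d^5) = -6*A^6 - 95*A^2 - 304*A^-2 - 304*A^-6 - 95*A^-10 - 6*A^-14
  A^-6 * (31*d^2 + 14*d^4) = 14*A^2 + 87*A^-2 + 146*A^-6 + 87*A^-10 + 14*A^-14
  A^-8 * (9*d^3 + d^5) = -A^2 - 14*A^-2 - 37*A^-6 - 37*A^-10 - 14*A^-14 - A^-18
  A^-10 * (d^4) = A^-2 + 4*A^-6 + 6*A^-10 + 4*A^-14 + A^-18
Summing the groups: <K> = -A^18 + 2*A^14 - 3*A^10 + 4*A^6 - 3*A^2 + 4*A^-2 - 2*A^-6 + A^-10 - A^-14
Normalise by the writhe: (-A^3)^(-w) = (-A^3)^(-2) = A^-6, so f(A) = A^-6 * <K> = -A^12 + 2*A^8 - 3*A^4 + 4 - 3*A^-4 + 4*A^-8 - 2*A^-12 + A^-16 - A^-20.
Substitute A = t^(-1/4), i.e. A^e → t^(-e/4): V(t) = -t^5 + t^4 - 2*t^3 + 4*t^2 - 3*t + 4 - 3*t^-1 + 2*t^-2 - t^-3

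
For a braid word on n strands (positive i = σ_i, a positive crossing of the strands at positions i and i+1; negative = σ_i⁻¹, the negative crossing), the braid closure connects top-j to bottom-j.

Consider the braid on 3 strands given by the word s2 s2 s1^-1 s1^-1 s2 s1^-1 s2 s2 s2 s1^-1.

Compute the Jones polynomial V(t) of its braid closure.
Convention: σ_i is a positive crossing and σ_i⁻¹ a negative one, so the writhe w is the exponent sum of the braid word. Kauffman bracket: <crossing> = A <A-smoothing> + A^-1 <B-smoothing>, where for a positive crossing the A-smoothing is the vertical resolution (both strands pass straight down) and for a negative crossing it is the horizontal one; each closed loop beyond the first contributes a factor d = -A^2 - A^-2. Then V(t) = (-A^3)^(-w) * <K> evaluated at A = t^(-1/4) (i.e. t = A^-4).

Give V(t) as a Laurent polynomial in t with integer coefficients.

t^7 - 3*t^6 + 6*t^5 - 9*t^4 + 11*t^3 - 12*t^2 + 11*t - 8 + 6*t^-1 - 3*t^-2 + t^-3

Derivation:
Braid: s2 s2 s1^-1 s1^-1 s2 s1^-1 s2 s2 s2 s1^-1 on 3 strands, 10 crossings.
Writhe w = (#positive) - (#negative) = 6 - 4 = 2.
Enumerate smoothing states for the bracket polynomial. There are 2^10 = 1024 states.
Smooth each crossing (0=||, 1=⌣⌢); contribution A^(Σ sign_k(1-2s_k)) * d^(L-1).
Tabulate the states by total A-exponent and number of loops L (A-exp: L × count):
  A^10: L=5 ×1
  A^8: L=4 ×10
  A^6: L=3 ×41, L=5 ×4
  A^4: L=2 ×81, L=4 ×38, L=6 ×1
  A^2: L=1 ×71, L=3 ×117, L=5 ×22
  A^0: L=2 ×154, L=4 ×91, L=6 ×7
  A^-2: L=3 ×168, L=5 ×41, L=7 ×1
  A^-4: L=4 ×110, L=6 ×10
  A^-6: L=5 ×44, L=7 ×1
  A^-8: L=6 ×10
  A^-10: L=7 ×1
Each group contributes A^e * Σ count * d^(L-1):
Powers of d = -A^2 - A^-2: d^2 = A^4 + 2 + A^-4; d^3 = -A^6 - 3*A^2 - 3*A^-2 - A^-6; d^4 = A^8 + 4*A^4 + 6 + 4*A^-4 + A^-8; d^5 = -A^10 - 5*A^6 - 10*A^2 - 10*A^-2 - 5*A^-6 - A^-10; d^6 = A^12 + 6*A^8 + 15*A^4 + 20 + 15*A^-4 + 6*A^-8 + A^-12.
  A^10 * (d^4) = A^18 + 4*A^14 + 6*A^10 + 4*A^6 + A^2
  A^8 * (10*d^3) = -10*A^14 - 30*A^10 - 30*A^6 - 10*A^2
  A^6 * (41*d^2 + 4*d^4) = 4*A^14 + 57*A^10 + 106*A^6 + 57*A^2 + 4*A^-2
  A^4 * (81*d + 38*d^3 + d^5) = -A^14 - 43*A^10 - 205*A^6 - 205*A^2 - 43*A^-2 - A^-6
  A^2 * (71 + 117*d^2 + 22*d^4) = 22*A^10 + 205*A^6 + 437*A^2 + 205*A^-2 + 22*A^-6
  A^0 * (154*d + 91*d^3 + 7*d^5) = -7*A^10 - 126*A^6 - 497*A^2 - 497*A^-2 - 126*A^-6 - 7*A^-10
  A^-2 * (168*d^2 + 41*d^4 + d^6) = A^10 + 47*A^6 + 347*A^2 + 602*A^-2 + 347*A^-6 + 47*A^-10 + A^-14
  A^-4 * (110*d^3 + 10*d^5) = -10*A^6 - 160*A^2 - 430*A^-2 - 430*A^-6 - 160*A^-10 - 10*A^-14
  A^-6 * (44*d^4 + d^6) = A^6 + 50*A^2 + 191*A^-2 + 284*A^-6 + 191*A^-10 + 50*A^-14 + A^-18
  A^-8 * (10*d^5) = -10*A^2 - 50*A^-2 - 100*A^-6 - 100*A^-10 - 50*A^-14 - 10*A^-18
  A^-10 * (d^6) = A^2 + 6*A^-2 + 15*A^-6 + 20*A^-10 + 15*A^-14 + 6*A^-18 + A^-22
Summing the groups: <K> = A^18 - 3*A^14 + 6*A^10 - 8*A^6 + 11*A^2 - 12*A^-2 + 11*A^-6 - 9*A^-10 + 6*A^-14 - 3*A^-18 + A^-22
Normalise by the writhe: (-A^3)^(-w) = (-A^3)^(-2) = A^-6, so f(A) = A^-6 * <K> = A^12 - 3*A^8 + 6*A^4 - 8 + 11*A^-4 - 12*A^-8 + 11*A^-12 - 9*A^-16 + 6*A^-20 - 3*A^-24 + A^-28.
Substitute A = t^(-1/4), i.e. A^e → t^(-e/4): V(t) = t^7 - 3*t^6 + 6*t^5 - 9*t^4 + 11*t^3 - 12*t^2 + 11*t - 8 + 6*t^-1 - 3*t^-2 + t^-3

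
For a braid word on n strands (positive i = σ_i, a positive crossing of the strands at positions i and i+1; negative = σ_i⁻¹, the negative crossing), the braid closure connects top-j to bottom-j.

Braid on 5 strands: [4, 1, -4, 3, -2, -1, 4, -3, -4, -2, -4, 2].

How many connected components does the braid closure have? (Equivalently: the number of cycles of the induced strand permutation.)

3

Derivation:
Track the strand permutation on 5 strands, starting from identity.
  step 1: s4 swaps positions 4,5 -> [1 2 3 5 4]
  step 2: s1 swaps positions 1,2 -> [2 1 3 5 4]
  step 3: s4^-1 swaps positions 4,5 -> [2 1 3 4 5]
  step 4: s3 swaps positions 3,4 -> [2 1 4 3 5]
  step 5: s2^-1 swaps positions 2,3 -> [2 4 1 3 5]
  step 6: s1^-1 swaps positions 1,2 -> [4 2 1 3 5]
  step 7: s4 swaps positions 4,5 -> [4 2 1 5 3]
  step 8: s3^-1 swaps positions 3,4 -> [4 2 5 1 3]
  step 9: s4^-1 swaps positions 4,5 -> [4 2 5 3 1]
  step 10: s2^-1 swaps positions 2,3 -> [4 5 2 3 1]
  step 11: s4^-1 swaps positions 4,5 -> [4 5 2 1 3]
  step 12: s2 swaps positions 2,3 -> [4 2 5 1 3]
Final permutation (position -> original strand): [4 2 5 1 3]
Closure components = cycle count of this permutation = 3.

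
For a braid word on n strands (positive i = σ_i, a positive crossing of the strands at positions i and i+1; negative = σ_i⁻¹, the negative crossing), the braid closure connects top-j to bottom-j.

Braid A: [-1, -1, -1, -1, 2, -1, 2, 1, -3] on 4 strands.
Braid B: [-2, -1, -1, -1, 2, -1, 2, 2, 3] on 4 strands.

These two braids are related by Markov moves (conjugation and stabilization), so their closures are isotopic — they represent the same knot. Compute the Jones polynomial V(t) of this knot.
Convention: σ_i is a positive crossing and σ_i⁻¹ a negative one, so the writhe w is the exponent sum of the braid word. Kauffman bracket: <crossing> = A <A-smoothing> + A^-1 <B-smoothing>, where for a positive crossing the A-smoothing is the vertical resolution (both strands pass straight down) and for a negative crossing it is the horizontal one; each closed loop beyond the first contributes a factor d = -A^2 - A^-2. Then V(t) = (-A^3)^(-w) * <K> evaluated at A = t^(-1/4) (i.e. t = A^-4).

t - 1 + 2*t^-1 - 2*t^-2 + 2*t^-3 - 2*t^-4 + t^-5

Derivation:
Markov-equivalent braids have isotopic closures, hence identical knot invariants. Strip the Markov moves from each word to reach a common short braid β, then compute V(t) once on β.
Braid A: s1^-1 s1^-1 s1^-1 s1^-1 s2 s1^-1 s2 s1 s3^-1 on 4 strands reduces by inverse Markov moves (closure unchanged at each step):
  Destabilize: the word has the form β·s3^-1 where s3^-1 occurs only as the final letter (β ∈ B_3); drop it and the last strand → 3 strands.
  Deconjugate: the word is γ·β·γ⁻¹ with γ = s1^-1 (prefix) and γ⁻¹ = s1 (suffix); strip both.
Reduced to β = s1^-1 s1^-1 s1^-1 s2 s1^-1 s2 on 3 strands, 6 crossings.
Braid B: s2^-1 s1^-1 s1^-1 s1^-1 s2 s1^-1 s2 s2 s3 on 4 strands reduces by inverse Markov moves (closure unchanged at each step):
  Destabilize: the word has the form β·s3 where s3 occurs only as the final letter (β ∈ B_3); drop it and the last strand → 3 strands.
  Deconjugate: the word is γ·β·γ⁻¹ with γ = s2^-1 (prefix) and γ⁻¹ = s2 (suffix); strip both.
Reduced to β = s1^-1 s1^-1 s1^-1 s2 s1^-1 s2 on 3 strands, 6 crossings.
Both give the same β = s1^-1 s1^-1 s1^-1 s2 s1^-1 s2 on 3 strands, so one state sum suffices:
Braid: s1^-1 s1^-1 s1^-1 s2 s1^-1 s2 on 3 strands, 6 crossings.
Writhe w = (#positive) - (#negative) = 2 - 4 = -2.
Enumerate smoothing states for the bracket polynomial. There are 2^6 = 64 states.
For each crossing: s=0 is the vertical smoothing, s=1 horizontal. Crossing k contributes A^(sign_k * (1 - 2*s_k)); loop factor d = -A^2 - A^-2.
Tabulate the states by total A-exponent and number of loops L (A-exp: L × count):
  A^6: L=5 ×1
  A^4: L=4 ×6
  A^2: L=3 ×15
  A^0: L=2 ×19, L=4 ×1
  A^-2: L=1 ×11, L=3 ×4
  A^-4: L=2 ×6
  A^-6: L=3 ×1
Each group contributes A^e * Σ count * d^(L-1):
Powers of d = -A^2 - A^-2: d^2 = A^4 + 2 + A^-4; d^3 = -A^6 - 3*A^2 - 3*A^-2 - A^-6; d^4 = A^8 + 4*A^4 + 6 + 4*A^-4 + A^-8.
  A^6 * (d^4) = A^14 + 4*A^10 + 6*A^6 + 4*A^2 + A^-2
  A^4 * (6*d^3) = -6*A^10 - 18*A^6 - 18*A^2 - 6*A^-2
  A^2 * (15*d^2) = 15*A^6 + 30*A^2 + 15*A^-2
  A^0 * (19*d + d^3) = -A^6 - 22*A^2 - 22*A^-2 - A^-6
  A^-2 * (11 + 4*d^2) = 4*A^2 + 19*A^-2 + 4*A^-6
  A^-4 * (6*d) = -6*A^-2 - 6*A^-6
  A^-6 * (d^2) = A^-2 + 2*A^-6 + A^-10
Summing the groups: <K> = A^14 - 2*A^10 + 2*A^6 - 2*A^2 + 2*A^-2 - A^-6 + A^-10
Normalise by the writhe: (-A^3)^(-w) = (-A^3)^(2) = A^6, so f(A) = A^6 * <K> = A^20 - 2*A^16 + 2*A^12 - 2*A^8 + 2*A^4 - 1 + A^-4.
Substitute A = t^(-1/4), i.e. A^e → t^(-e/4): V(t) = t - 1 + 2*t^-1 - 2*t^-2 + 2*t^-3 - 2*t^-4 + t^-5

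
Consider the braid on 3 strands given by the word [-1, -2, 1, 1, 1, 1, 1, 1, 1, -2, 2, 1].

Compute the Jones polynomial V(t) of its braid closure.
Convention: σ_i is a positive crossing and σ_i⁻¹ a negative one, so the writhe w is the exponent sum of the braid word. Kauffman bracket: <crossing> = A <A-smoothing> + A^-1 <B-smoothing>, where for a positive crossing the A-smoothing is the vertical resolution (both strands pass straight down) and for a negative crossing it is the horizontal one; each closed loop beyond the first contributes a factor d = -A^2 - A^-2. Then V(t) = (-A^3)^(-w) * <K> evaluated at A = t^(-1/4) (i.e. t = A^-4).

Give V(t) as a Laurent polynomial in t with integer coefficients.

-t^10 + t^9 - t^8 + t^7 - t^6 + t^5 + t^3

Derivation:
The presented braid s1^-1 s2^-1 s1 s1 s1 s1 s1 s1 s1 s2^-1 s2 s1 on 3 strands reduces by inverse Markov moves (closure unchanged at each step):
  Deconjugate: the word is γ·β·γ⁻¹ with γ = s1^-1 s2^-1 (prefix) and γ⁻¹ = s2 s1 (suffix); strip both.
  Destabilize: the word has the form β·s2^-1 where s2^-1 occurs only as the final letter (β ∈ B_2); drop it and the last strand → 2 strands.
Reduced to β = s1 s1 s1 s1 s1 s1 s1 on 2 strands, 7 crossings.
Compute on β:
Braid: s1 s1 s1 s1 s1 s1 s1 on 2 strands, 7 crossings.
Writhe w = (#positive) - (#negative) = 7 - 0 = 7.
Computing the Kauffman bracket via state sum. There are 2^7 = 128 states.
For each crossing: s=0 is the vertical smoothing, s=1 horizontal. Crossing k contributes A^(sign_k * (1 - 2*s_k)); loop factor d = -A^2 - A^-2.
Tabulate the states by total A-exponent and number of loops L (A-exp: L × count):
  A^7: L=2 ×1
  A^5: L=1 ×7
  A^3: L=2 ×21
  A^1: L=3 ×35
  A^-1: L=4 ×35
  A^-3: L=5 ×21
  A^-5: L=6 ×7
  A^-7: L=7 ×1
Each group contributes A^e * Σ count * d^(L-1):
Powers of d = -A^2 - A^-2: d^2 = A^4 + 2 + A^-4; d^3 = -A^6 - 3*A^2 - 3*A^-2 - A^-6; d^4 = A^8 + 4*A^4 + 6 + 4*A^-4 + A^-8; d^5 = -A^10 - 5*A^6 - 10*A^2 - 10*A^-2 - 5*A^-6 - A^-10; d^6 = A^12 + 6*A^8 + 15*A^4 + 20 + 15*A^-4 + 6*A^-8 + A^-12.
  A^7 * (d) = -A^9 - A^5
  A^5 * (7) = 7*A^5
  A^3 * (21*d) = -21*A^5 - 21*A
  A^1 * (35*d^2) = 35*A^5 + 70*A + 35*A^-3
  A^-1 * (35*d^3) = -35*A^5 - 105*A - 105*A^-3 - 35*A^-7
  A^-3 * (21*d^4) = 21*A^5 + 84*A + 126*A^-3 + 84*A^-7 + 21*A^-11
  A^-5 * (7*d^5) = -7*A^5 - 35*A - 70*A^-3 - 70*A^-7 - 35*A^-11 - 7*A^-15
  A^-7 * (d^6) = A^5 + 6*A + 15*A^-3 + 20*A^-7 + 15*A^-11 + 6*A^-15 + A^-19
Summing the groups: <K> = -A^9 - A + A^-3 - A^-7 + A^-11 - A^-15 + A^-19
Normalise by the writhe: (-A^3)^(-w) = (-A^3)^(-7) = -A^-21, so f(A) = -A^-21 * <K> = A^-12 + A^-20 - A^-24 + A^-28 - A^-32 + A^-36 - A^-40.
Substitute A = t^(-1/4), i.e. A^e → t^(-e/4): V(t) = -t^10 + t^9 - t^8 + t^7 - t^6 + t^5 + t^3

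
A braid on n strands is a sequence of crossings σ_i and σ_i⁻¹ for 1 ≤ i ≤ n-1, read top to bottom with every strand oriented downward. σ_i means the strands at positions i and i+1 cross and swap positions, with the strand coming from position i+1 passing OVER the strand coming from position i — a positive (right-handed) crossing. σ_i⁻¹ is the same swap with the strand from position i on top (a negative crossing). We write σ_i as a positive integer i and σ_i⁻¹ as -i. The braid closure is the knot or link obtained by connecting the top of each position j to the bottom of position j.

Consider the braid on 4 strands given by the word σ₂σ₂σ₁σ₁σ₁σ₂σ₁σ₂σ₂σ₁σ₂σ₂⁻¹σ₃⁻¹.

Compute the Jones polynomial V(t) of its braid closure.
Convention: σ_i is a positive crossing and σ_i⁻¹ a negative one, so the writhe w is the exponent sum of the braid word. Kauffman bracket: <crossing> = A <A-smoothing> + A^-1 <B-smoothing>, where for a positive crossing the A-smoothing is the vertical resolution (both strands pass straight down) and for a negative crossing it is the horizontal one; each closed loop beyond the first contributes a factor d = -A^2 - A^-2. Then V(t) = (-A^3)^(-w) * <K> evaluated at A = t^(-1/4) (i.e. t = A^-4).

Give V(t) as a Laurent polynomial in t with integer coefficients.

-t^10 + t^6 + t^4

Derivation:
The presented braid s2 s2 s1 s1 s1 s2 s1 s2 s2 s1 s2 s2^-1 s3^-1 on 4 strands reduces by inverse Markov moves (closure unchanged at each step):
  Destabilize: the word has the form β·s3^-1 where s3^-1 occurs only as the final letter (β ∈ B_3); drop it and the last strand → 3 strands.
  Deconjugate: the word is γ·β·γ⁻¹ with γ = s2 (prefix) and γ⁻¹ = s2^-1 (suffix); strip both.
Reduced to β = s2 s1 s1 s1 s2 s1 s2 s2 s1 s2 on 3 strands, 10 crossings.
Compute on β:
Braid: s2 s1 s1 s1 s2 s1 s2 s2 s1 s2 on 3 strands, 10 crossings.
Writhe w = (#positive) - (#negative) = 10 - 0 = 10.
Computing the Kauffman bracket via state sum. There are 2^10 = 1024 states.
Each crossing splits two ways (0=vertical, 1=horizontal). The state's weight is A^(#A-smoothings - #B-smoothings) * d^(loops - 1).
Tabulate the states by total A-exponent and number of loops L (A-exp: L × count):
  A^10: L=3 ×1
  A^8: L=2 ×10
  A^6: L=1 ×25, L=3 ×20
  A^4: L=2 ×100, L=4 ×20
  A^2: L=1 ×36, L=3 ×164, L=5 ×10
  A^0: L=2 ×108, L=4 ×142, L=6 ×2
  A^-2: L=1 ×12, L=3 ×129, L=5 ×69
  A^-4: L=2 ×24, L=4 ×78, L=6 ×18
  A^-6: L=3 ×19, L=5 ×24, L=7 ×2
  A^-8: L=4 ×7, L=6 ×3
  A^-10: L=5 ×1
Each group contributes A^e * Σ count * d^(L-1):
Powers of d = -A^2 - A^-2: d^2 = A^4 + 2 + A^-4; d^3 = -A^6 - 3*A^2 - 3*A^-2 - A^-6; d^4 = A^8 + 4*A^4 + 6 + 4*A^-4 + A^-8; d^5 = -A^10 - 5*A^6 - 10*A^2 - 10*A^-2 - 5*A^-6 - A^-10; d^6 = A^12 + 6*A^8 + 15*A^4 + 20 + 15*A^-4 + 6*A^-8 + A^-12.
  A^10 * (d^2) = A^14 + 2*A^10 + A^6
  A^8 * (10*d) = -10*A^10 - 10*A^6
  A^6 * (25 + 20*d^2) = 20*A^10 + 65*A^6 + 20*A^2
  A^4 * (100*d + 20*d^3) = -20*A^10 - 160*A^6 - 160*A^2 - 20*A^-2
  A^2 * (36 + 164*d^2 + 10*d^4) = 10*A^10 + 204*A^6 + 424*A^2 + 204*A^-2 + 10*A^-6
  A^0 * (108*d + 142*d^3 + 2*d^5) = -2*A^10 - 152*A^6 - 554*A^2 - 554*A^-2 - 152*A^-6 - 2*A^-10
  A^-2 * (12 + 129*d^2 + 69*d^4) = 69*A^6 + 405*A^2 + 684*A^-2 + 405*A^-6 + 69*A^-10
  A^-4 * (24*d + 78*d^3 + 18*d^5) = -18*A^6 - 168*A^2 - 438*A^-2 - 438*A^-6 - 168*A^-10 - 18*A^-14
  A^-6 * (19*d^2 + 24*d^4 + 2*d^6) = 2*A^6 + 36*A^2 + 145*A^-2 + 222*A^-6 + 145*A^-10 + 36*A^-14 + 2*A^-18
  A^-8 * (7*d^3 + 3*d^5) = -3*A^2 - 22*A^-2 - 51*A^-6 - 51*A^-10 - 22*A^-14 - 3*A^-18
  A^-10 * (d^4) = A^-2 + 4*A^-6 + 6*A^-10 + 4*A^-14 + A^-18
Summing the groups: <K> = A^14 + A^6 - A^-10
Normalise by the writhe: (-A^3)^(-w) = (-A^3)^(-10) = A^-30, so f(A) = A^-30 * <K> = A^-16 + A^-24 - A^-40.
Substitute A = t^(-1/4), i.e. A^e → t^(-e/4): V(t) = -t^10 + t^6 + t^4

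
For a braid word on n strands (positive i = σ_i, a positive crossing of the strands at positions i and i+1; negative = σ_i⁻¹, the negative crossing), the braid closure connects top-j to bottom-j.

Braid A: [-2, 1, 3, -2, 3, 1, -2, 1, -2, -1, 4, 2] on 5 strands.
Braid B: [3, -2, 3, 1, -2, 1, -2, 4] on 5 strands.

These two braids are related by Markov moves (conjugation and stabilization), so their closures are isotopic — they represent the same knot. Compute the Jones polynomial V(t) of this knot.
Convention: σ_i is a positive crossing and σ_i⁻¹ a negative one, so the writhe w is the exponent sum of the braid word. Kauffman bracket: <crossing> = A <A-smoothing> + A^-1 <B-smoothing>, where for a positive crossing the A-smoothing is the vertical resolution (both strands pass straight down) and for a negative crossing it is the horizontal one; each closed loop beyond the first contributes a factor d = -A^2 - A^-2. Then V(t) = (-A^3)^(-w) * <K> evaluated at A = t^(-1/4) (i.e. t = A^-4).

t^4 - 2*t^3 + 3*t^2 - 4*t + 4 - 3*t^-1 + 3*t^-2 - t^-3

Derivation:
Markov-equivalent braids have isotopic closures, hence identical knot invariants. Strip the Markov moves from each word to reach a common short braid β, then compute V(t) once on β.
Braid A: s2^-1 s1 s3 s2^-1 s3 s1 s2^-1 s1 s2^-1 s1^-1 s4 s2 on 5 strands reduces by inverse Markov moves (closure unchanged at each step):
  Deconjugate: the word is γ·β·γ⁻¹ with γ = s2^-1 (prefix) and γ⁻¹ = s2 (suffix); strip both.
  Destabilize: the word has the form β·s4 where s4 occurs only as the final letter (β ∈ B_4); drop it and the last strand → 4 strands.
  Deconjugate: the word is γ·β·γ⁻¹ with γ = s1 (prefix) and γ⁻¹ = s1^-1 (suffix); strip both.
Reduced to β = s3 s2^-1 s3 s1 s2^-1 s1 s2^-1 on 4 strands, 7 crossings.
Braid B: s3 s2^-1 s3 s1 s2^-1 s1 s2^-1 s4 on 5 strands reduces by inverse Markov moves (closure unchanged at each step):
  Destabilize: the word has the form β·s4 where s4 occurs only as the final letter (β ∈ B_4); drop it and the last strand → 4 strands.
Reduced to β = s3 s2^-1 s3 s1 s2^-1 s1 s2^-1 on 4 strands, 7 crossings.
Both give the same β = s3 s2^-1 s3 s1 s2^-1 s1 s2^-1 on 4 strands, so one state sum suffices:
Braid: s3 s2^-1 s3 s1 s2^-1 s1 s2^-1 on 4 strands, 7 crossings.
Writhe w = (#positive) - (#negative) = 4 - 3 = 1.
Computing the Kauffman bracket via state sum. There are 2^7 = 128 states.
Smooth each crossing (0=||, 1=⌣⌢); contribution A^(Σ sign_k(1-2s_k)) * d^(L-1).
Tabulate the states by total A-exponent and number of loops L (A-exp: L × count):
  A^7: L=5 ×1
  A^5: L=4 ×7
  A^3: L=3 ×21
  A^1: L=2 ×32, L=4 ×3
  A^-1: L=1 ×21, L=3 ×14
  A^-3: L=2 ×19, L=4 ×2
  A^-5: L=3 ×7
  A^-7: L=4 ×1
Each group contributes A^e * Σ count * d^(L-1):
Powers of d = -A^2 - A^-2: d^2 = A^4 + 2 + A^-4; d^3 = -A^6 - 3*A^2 - 3*A^-2 - A^-6; d^4 = A^8 + 4*A^4 + 6 + 4*A^-4 + A^-8.
  A^7 * (d^4) = A^15 + 4*A^11 + 6*A^7 + 4*A^3 + A^-1
  A^5 * (7*d^3) = -7*A^11 - 21*A^7 - 21*A^3 - 7*A^-1
  A^3 * (21*d^2) = 21*A^7 + 42*A^3 + 21*A^-1
  A^1 * (32*d + 3*d^3) = -3*A^7 - 41*A^3 - 41*A^-1 - 3*A^-5
  A^-1 * (21 + 14*d^2) = 14*A^3 + 49*A^-1 + 14*A^-5
  A^-3 * (19*d + 2*d^3) = -2*A^3 - 25*A^-1 - 25*A^-5 - 2*A^-9
  A^-5 * (7*d^2) = 7*A^-1 + 14*A^-5 + 7*A^-9
  A^-7 * (d^3) = -A^-1 - 3*A^-5 - 3*A^-9 - A^-13
Summing the groups: <K> = A^15 - 3*A^11 + 3*A^7 - 4*A^3 + 4*A^-1 - 3*A^-5 + 2*A^-9 - A^-13
Normalise by the writhe: (-A^3)^(-w) = (-A^3)^(-1) = -A^-3, so f(A) = -A^-3 * <K> = -A^12 + 3*A^8 - 3*A^4 + 4 - 4*A^-4 + 3*A^-8 - 2*A^-12 + A^-16.
Substitute A = t^(-1/4), i.e. A^e → t^(-e/4): V(t) = t^4 - 2*t^3 + 3*t^2 - 4*t + 4 - 3*t^-1 + 3*t^-2 - t^-3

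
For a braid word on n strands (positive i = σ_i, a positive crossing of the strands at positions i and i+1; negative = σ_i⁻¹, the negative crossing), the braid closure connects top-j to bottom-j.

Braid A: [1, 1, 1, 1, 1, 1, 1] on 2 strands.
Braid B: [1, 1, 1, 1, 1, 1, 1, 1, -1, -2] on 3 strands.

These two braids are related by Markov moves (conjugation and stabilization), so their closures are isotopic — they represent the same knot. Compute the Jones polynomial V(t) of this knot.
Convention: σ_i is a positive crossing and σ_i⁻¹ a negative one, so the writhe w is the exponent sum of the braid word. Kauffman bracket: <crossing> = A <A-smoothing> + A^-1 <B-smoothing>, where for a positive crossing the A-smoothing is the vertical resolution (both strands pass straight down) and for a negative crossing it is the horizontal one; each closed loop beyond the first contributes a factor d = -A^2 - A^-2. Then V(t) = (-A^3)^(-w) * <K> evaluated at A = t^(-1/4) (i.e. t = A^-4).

Markov-equivalent braids have isotopic closures, hence identical knot invariants. Strip the Markov moves from each word to reach a common short braid β, then compute V(t) once on β.
Braid A: s1 s1 s1 s1 s1 s1 s1 on 2 strands has no conjugating prefix/suffix or stabilization to strip; take β = s1 s1 s1 s1 s1 s1 s1.
Braid B: s1 s1 s1 s1 s1 s1 s1 s1 s1^-1 s2^-1 on 3 strands reduces by inverse Markov moves (closure unchanged at each step):
  Destabilize: the word has the form β·s2^-1 where s2^-1 occurs only as the final letter (β ∈ B_2); drop it and the last strand → 2 strands.
  Deconjugate: the word is γ·β·γ⁻¹ with γ = s1 (prefix) and γ⁻¹ = s1^-1 (suffix); strip both.
Reduced to β = s1 s1 s1 s1 s1 s1 s1 on 2 strands, 7 crossings.
Both give the same β = s1 s1 s1 s1 s1 s1 s1 on 2 strands, so one state sum suffices:
Braid: s1 s1 s1 s1 s1 s1 s1 on 2 strands, 7 crossings.
Writhe w = (#positive) - (#negative) = 7 - 0 = 7.
State-sum expansion of <K>. There are 2^7 = 128 states.
Each crossing splits two ways (0=vertical, 1=horizontal). The state's weight is A^(#A-smoothings - #B-smoothings) * d^(loops - 1).
Tabulate the states by total A-exponent and number of loops L (A-exp: L × count):
  A^7: L=2 ×1
  A^5: L=1 ×7
  A^3: L=2 ×21
  A^1: L=3 ×35
  A^-1: L=4 ×35
  A^-3: L=5 ×21
  A^-5: L=6 ×7
  A^-7: L=7 ×1
Each group contributes A^e * Σ count * d^(L-1):
Powers of d = -A^2 - A^-2: d^2 = A^4 + 2 + A^-4; d^3 = -A^6 - 3*A^2 - 3*A^-2 - A^-6; d^4 = A^8 + 4*A^4 + 6 + 4*A^-4 + A^-8; d^5 = -A^10 - 5*A^6 - 10*A^2 - 10*A^-2 - 5*A^-6 - A^-10; d^6 = A^12 + 6*A^8 + 15*A^4 + 20 + 15*A^-4 + 6*A^-8 + A^-12.
  A^7 * (d) = -A^9 - A^5
  A^5 * (7) = 7*A^5
  A^3 * (21*d) = -21*A^5 - 21*A
  A^1 * (35*d^2) = 35*A^5 + 70*A + 35*A^-3
  A^-1 * (35*d^3) = -35*A^5 - 105*A - 105*A^-3 - 35*A^-7
  A^-3 * (21*d^4) = 21*A^5 + 84*A + 126*A^-3 + 84*A^-7 + 21*A^-11
  A^-5 * (7*d^5) = -7*A^5 - 35*A - 70*A^-3 - 70*A^-7 - 35*A^-11 - 7*A^-15
  A^-7 * (d^6) = A^5 + 6*A + 15*A^-3 + 20*A^-7 + 15*A^-11 + 6*A^-15 + A^-19
Summing the groups: <K> = -A^9 - A + A^-3 - A^-7 + A^-11 - A^-15 + A^-19
Normalise by the writhe: (-A^3)^(-w) = (-A^3)^(-7) = -A^-21, so f(A) = -A^-21 * <K> = A^-12 + A^-20 - A^-24 + A^-28 - A^-32 + A^-36 - A^-40.
Substitute A = t^(-1/4), i.e. A^e → t^(-e/4): V(t) = -t^10 + t^9 - t^8 + t^7 - t^6 + t^5 + t^3

Answer: -t^10 + t^9 - t^8 + t^7 - t^6 + t^5 + t^3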